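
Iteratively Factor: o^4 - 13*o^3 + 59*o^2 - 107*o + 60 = (o - 5)*(o^3 - 8*o^2 + 19*o - 12) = (o - 5)*(o - 4)*(o^2 - 4*o + 3) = (o - 5)*(o - 4)*(o - 3)*(o - 1)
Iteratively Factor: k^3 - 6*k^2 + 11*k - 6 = (k - 3)*(k^2 - 3*k + 2) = (k - 3)*(k - 1)*(k - 2)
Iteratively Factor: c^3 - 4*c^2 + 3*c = (c - 3)*(c^2 - c) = c*(c - 3)*(c - 1)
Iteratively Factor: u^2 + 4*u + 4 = (u + 2)*(u + 2)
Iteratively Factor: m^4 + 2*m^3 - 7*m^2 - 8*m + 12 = (m + 3)*(m^3 - m^2 - 4*m + 4) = (m - 2)*(m + 3)*(m^2 + m - 2) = (m - 2)*(m + 2)*(m + 3)*(m - 1)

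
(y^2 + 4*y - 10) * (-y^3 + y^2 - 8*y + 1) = -y^5 - 3*y^4 + 6*y^3 - 41*y^2 + 84*y - 10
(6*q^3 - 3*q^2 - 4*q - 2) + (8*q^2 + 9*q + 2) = 6*q^3 + 5*q^2 + 5*q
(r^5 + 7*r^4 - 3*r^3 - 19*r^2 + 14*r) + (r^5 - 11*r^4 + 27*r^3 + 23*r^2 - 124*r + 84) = 2*r^5 - 4*r^4 + 24*r^3 + 4*r^2 - 110*r + 84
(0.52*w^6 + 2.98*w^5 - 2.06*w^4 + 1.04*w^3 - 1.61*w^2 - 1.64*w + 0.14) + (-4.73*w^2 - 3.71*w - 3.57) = 0.52*w^6 + 2.98*w^5 - 2.06*w^4 + 1.04*w^3 - 6.34*w^2 - 5.35*w - 3.43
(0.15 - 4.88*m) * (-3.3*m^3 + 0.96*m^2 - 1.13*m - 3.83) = 16.104*m^4 - 5.1798*m^3 + 5.6584*m^2 + 18.5209*m - 0.5745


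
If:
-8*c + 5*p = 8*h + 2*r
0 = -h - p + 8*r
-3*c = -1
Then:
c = 1/3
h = 38*r/13 - 8/39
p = 66*r/13 + 8/39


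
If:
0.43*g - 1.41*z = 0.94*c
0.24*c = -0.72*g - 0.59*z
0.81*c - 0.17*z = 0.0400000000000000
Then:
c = 0.04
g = 0.01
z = -0.03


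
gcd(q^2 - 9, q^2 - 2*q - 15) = q + 3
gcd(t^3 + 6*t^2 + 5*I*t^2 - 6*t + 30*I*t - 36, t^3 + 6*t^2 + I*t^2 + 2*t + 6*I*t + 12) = t^2 + t*(6 + 2*I) + 12*I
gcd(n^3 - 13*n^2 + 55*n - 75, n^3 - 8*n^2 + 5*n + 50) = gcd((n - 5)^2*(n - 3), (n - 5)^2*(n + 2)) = n^2 - 10*n + 25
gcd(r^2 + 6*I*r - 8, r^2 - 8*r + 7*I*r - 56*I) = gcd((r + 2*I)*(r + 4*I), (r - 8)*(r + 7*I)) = 1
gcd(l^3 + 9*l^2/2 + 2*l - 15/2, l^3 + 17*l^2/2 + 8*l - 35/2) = l^2 + 3*l/2 - 5/2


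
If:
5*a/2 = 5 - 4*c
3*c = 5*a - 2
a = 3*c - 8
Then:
No Solution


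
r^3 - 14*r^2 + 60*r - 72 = (r - 6)^2*(r - 2)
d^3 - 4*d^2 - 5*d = d*(d - 5)*(d + 1)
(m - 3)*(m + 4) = m^2 + m - 12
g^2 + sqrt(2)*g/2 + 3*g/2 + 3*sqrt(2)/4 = (g + 3/2)*(g + sqrt(2)/2)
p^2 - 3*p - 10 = (p - 5)*(p + 2)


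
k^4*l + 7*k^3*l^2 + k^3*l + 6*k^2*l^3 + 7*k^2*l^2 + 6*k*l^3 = k*(k + l)*(k + 6*l)*(k*l + l)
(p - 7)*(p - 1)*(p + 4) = p^3 - 4*p^2 - 25*p + 28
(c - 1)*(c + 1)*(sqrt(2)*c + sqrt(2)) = sqrt(2)*c^3 + sqrt(2)*c^2 - sqrt(2)*c - sqrt(2)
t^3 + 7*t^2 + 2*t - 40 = (t - 2)*(t + 4)*(t + 5)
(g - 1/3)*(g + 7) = g^2 + 20*g/3 - 7/3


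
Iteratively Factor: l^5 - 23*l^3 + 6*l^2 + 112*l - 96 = (l + 4)*(l^4 - 4*l^3 - 7*l^2 + 34*l - 24) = (l + 3)*(l + 4)*(l^3 - 7*l^2 + 14*l - 8) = (l - 1)*(l + 3)*(l + 4)*(l^2 - 6*l + 8) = (l - 4)*(l - 1)*(l + 3)*(l + 4)*(l - 2)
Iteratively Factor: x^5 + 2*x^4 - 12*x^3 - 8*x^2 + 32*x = (x + 2)*(x^4 - 12*x^2 + 16*x) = (x + 2)*(x + 4)*(x^3 - 4*x^2 + 4*x) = (x - 2)*(x + 2)*(x + 4)*(x^2 - 2*x) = x*(x - 2)*(x + 2)*(x + 4)*(x - 2)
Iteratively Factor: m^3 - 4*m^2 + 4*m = (m - 2)*(m^2 - 2*m) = (m - 2)^2*(m)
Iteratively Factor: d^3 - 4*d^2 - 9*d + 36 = (d + 3)*(d^2 - 7*d + 12) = (d - 3)*(d + 3)*(d - 4)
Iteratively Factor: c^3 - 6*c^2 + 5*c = (c)*(c^2 - 6*c + 5) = c*(c - 1)*(c - 5)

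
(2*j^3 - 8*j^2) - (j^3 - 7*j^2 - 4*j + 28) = j^3 - j^2 + 4*j - 28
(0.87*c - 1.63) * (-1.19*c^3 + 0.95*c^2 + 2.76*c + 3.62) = -1.0353*c^4 + 2.7662*c^3 + 0.8527*c^2 - 1.3494*c - 5.9006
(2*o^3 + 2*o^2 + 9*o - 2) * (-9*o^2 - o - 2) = -18*o^5 - 20*o^4 - 87*o^3 + 5*o^2 - 16*o + 4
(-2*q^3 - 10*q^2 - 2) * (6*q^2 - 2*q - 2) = -12*q^5 - 56*q^4 + 24*q^3 + 8*q^2 + 4*q + 4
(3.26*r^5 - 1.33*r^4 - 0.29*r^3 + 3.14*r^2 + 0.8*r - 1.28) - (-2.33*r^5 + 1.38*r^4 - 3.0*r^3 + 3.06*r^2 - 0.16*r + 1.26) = 5.59*r^5 - 2.71*r^4 + 2.71*r^3 + 0.0800000000000001*r^2 + 0.96*r - 2.54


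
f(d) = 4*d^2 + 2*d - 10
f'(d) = 8*d + 2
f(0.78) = -6.01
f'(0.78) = 8.24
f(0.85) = -5.41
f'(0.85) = 8.80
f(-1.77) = -1.01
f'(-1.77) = -12.16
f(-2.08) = 3.15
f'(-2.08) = -14.64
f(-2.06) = 2.85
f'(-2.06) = -14.48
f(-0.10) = -10.16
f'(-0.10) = 1.20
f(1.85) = 7.39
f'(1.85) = 16.80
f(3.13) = 35.45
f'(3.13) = 27.04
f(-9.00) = 296.00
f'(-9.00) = -70.00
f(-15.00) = 860.00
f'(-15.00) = -118.00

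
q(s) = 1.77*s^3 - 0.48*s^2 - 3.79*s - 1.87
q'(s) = 5.31*s^2 - 0.96*s - 3.79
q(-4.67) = -174.91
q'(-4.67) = 116.50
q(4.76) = 160.11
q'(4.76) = 111.95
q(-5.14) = -235.43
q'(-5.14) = 141.43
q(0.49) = -3.63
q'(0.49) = -2.99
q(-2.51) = -23.37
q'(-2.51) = 32.07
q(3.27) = 42.49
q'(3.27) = 49.85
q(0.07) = -2.14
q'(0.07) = -3.83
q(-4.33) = -138.15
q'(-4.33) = 99.92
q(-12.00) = -3084.07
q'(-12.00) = 772.37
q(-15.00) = -6026.77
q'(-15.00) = 1205.36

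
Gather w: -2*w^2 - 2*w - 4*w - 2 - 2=-2*w^2 - 6*w - 4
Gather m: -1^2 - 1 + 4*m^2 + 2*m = 4*m^2 + 2*m - 2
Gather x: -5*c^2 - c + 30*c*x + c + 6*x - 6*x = -5*c^2 + 30*c*x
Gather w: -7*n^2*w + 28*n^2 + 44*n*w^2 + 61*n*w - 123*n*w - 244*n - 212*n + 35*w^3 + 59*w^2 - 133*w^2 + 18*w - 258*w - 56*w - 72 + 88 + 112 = 28*n^2 - 456*n + 35*w^3 + w^2*(44*n - 74) + w*(-7*n^2 - 62*n - 296) + 128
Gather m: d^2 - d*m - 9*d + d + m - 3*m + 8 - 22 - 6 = d^2 - 8*d + m*(-d - 2) - 20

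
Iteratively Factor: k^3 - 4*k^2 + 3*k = (k)*(k^2 - 4*k + 3) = k*(k - 1)*(k - 3)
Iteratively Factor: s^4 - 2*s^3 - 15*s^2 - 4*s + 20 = (s + 2)*(s^3 - 4*s^2 - 7*s + 10) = (s - 5)*(s + 2)*(s^2 + s - 2) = (s - 5)*(s + 2)^2*(s - 1)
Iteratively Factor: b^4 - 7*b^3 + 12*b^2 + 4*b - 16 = (b - 4)*(b^3 - 3*b^2 + 4) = (b - 4)*(b - 2)*(b^2 - b - 2) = (b - 4)*(b - 2)*(b + 1)*(b - 2)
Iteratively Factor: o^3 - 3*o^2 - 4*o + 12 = (o - 3)*(o^2 - 4) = (o - 3)*(o - 2)*(o + 2)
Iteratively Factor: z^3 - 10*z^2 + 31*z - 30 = (z - 3)*(z^2 - 7*z + 10) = (z - 5)*(z - 3)*(z - 2)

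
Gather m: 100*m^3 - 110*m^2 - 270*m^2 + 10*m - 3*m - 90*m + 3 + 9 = 100*m^3 - 380*m^2 - 83*m + 12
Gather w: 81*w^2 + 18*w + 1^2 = 81*w^2 + 18*w + 1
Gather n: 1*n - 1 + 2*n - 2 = 3*n - 3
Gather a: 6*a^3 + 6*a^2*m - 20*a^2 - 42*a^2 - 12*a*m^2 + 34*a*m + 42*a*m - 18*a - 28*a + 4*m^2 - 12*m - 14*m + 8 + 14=6*a^3 + a^2*(6*m - 62) + a*(-12*m^2 + 76*m - 46) + 4*m^2 - 26*m + 22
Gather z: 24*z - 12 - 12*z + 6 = 12*z - 6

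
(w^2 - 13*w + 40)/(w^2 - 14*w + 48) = (w - 5)/(w - 6)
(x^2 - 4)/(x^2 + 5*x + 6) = (x - 2)/(x + 3)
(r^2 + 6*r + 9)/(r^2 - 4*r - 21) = (r + 3)/(r - 7)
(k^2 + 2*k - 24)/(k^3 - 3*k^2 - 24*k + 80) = (k + 6)/(k^2 + k - 20)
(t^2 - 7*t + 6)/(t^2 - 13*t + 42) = (t - 1)/(t - 7)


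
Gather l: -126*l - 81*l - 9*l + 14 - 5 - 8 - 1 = -216*l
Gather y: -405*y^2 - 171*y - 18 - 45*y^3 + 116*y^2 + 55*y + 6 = -45*y^3 - 289*y^2 - 116*y - 12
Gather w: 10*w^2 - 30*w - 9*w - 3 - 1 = 10*w^2 - 39*w - 4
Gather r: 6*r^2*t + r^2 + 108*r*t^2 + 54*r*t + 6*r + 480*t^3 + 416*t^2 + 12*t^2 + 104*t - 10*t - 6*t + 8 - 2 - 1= r^2*(6*t + 1) + r*(108*t^2 + 54*t + 6) + 480*t^3 + 428*t^2 + 88*t + 5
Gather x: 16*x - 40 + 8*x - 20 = 24*x - 60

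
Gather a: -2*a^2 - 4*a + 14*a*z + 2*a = -2*a^2 + a*(14*z - 2)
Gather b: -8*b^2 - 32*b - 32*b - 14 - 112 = -8*b^2 - 64*b - 126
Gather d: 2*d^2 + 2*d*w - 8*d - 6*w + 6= 2*d^2 + d*(2*w - 8) - 6*w + 6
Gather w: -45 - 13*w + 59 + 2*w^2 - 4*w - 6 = 2*w^2 - 17*w + 8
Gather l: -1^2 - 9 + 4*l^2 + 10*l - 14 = 4*l^2 + 10*l - 24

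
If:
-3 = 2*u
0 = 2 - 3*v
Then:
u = -3/2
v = 2/3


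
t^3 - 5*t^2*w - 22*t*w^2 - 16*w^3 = (t - 8*w)*(t + w)*(t + 2*w)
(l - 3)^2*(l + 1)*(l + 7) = l^4 + 2*l^3 - 32*l^2 + 30*l + 63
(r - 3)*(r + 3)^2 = r^3 + 3*r^2 - 9*r - 27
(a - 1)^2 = a^2 - 2*a + 1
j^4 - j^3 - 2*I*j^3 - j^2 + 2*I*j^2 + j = j*(j - 1)*(j - I)^2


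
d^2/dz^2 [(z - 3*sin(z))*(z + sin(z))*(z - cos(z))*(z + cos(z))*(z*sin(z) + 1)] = -z^5*sin(z) + 8*z^4*sin(z)^2 + 10*z^4*cos(z) - 4*z^4 + 18*z^3*sin(z)^3 - 32*z^3*sin(z)*cos(z) + 11*z^3*sin(z) + 32*z^2*sin(z)^4 - 36*z^2*sin(z)^2*cos(z) - 48*z^2*sin(z)^2 - 18*z^2*cos(z) + 12*z^2 + 75*z*sin(z)^5 - 32*z*sin(z)^3*cos(z) - 81*z*sin(z)^3 - 14*z*sin(z) - 30*sin(z)^4*cos(z) + 44*sin(z)^4 + 6*sin(z)^2*cos(z) - 48*sin(z)^2 + 4*cos(z) + 4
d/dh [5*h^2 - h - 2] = 10*h - 1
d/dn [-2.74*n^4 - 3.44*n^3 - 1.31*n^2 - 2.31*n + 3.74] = -10.96*n^3 - 10.32*n^2 - 2.62*n - 2.31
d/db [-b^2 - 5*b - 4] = -2*b - 5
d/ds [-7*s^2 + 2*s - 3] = 2 - 14*s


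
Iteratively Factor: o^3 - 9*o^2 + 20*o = (o)*(o^2 - 9*o + 20) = o*(o - 5)*(o - 4)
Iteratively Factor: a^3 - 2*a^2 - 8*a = (a - 4)*(a^2 + 2*a) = a*(a - 4)*(a + 2)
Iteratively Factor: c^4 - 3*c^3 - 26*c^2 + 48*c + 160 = (c + 4)*(c^3 - 7*c^2 + 2*c + 40) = (c - 5)*(c + 4)*(c^2 - 2*c - 8) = (c - 5)*(c - 4)*(c + 4)*(c + 2)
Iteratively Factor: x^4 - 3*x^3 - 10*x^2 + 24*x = (x - 4)*(x^3 + x^2 - 6*x) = (x - 4)*(x + 3)*(x^2 - 2*x) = (x - 4)*(x - 2)*(x + 3)*(x)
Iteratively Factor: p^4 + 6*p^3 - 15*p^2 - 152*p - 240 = (p + 4)*(p^3 + 2*p^2 - 23*p - 60) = (p + 4)^2*(p^2 - 2*p - 15) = (p + 3)*(p + 4)^2*(p - 5)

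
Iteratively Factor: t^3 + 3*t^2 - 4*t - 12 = (t + 3)*(t^2 - 4) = (t + 2)*(t + 3)*(t - 2)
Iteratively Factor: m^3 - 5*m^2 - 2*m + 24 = (m + 2)*(m^2 - 7*m + 12) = (m - 3)*(m + 2)*(m - 4)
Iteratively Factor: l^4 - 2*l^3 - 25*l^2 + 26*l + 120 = (l - 5)*(l^3 + 3*l^2 - 10*l - 24) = (l - 5)*(l - 3)*(l^2 + 6*l + 8) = (l - 5)*(l - 3)*(l + 4)*(l + 2)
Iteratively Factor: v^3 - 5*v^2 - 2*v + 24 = (v - 4)*(v^2 - v - 6) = (v - 4)*(v - 3)*(v + 2)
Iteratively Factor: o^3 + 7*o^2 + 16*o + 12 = (o + 2)*(o^2 + 5*o + 6) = (o + 2)^2*(o + 3)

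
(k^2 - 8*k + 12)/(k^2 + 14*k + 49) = (k^2 - 8*k + 12)/(k^2 + 14*k + 49)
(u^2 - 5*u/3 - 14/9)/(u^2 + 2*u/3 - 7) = (u + 2/3)/(u + 3)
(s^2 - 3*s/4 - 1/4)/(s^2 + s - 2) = (s + 1/4)/(s + 2)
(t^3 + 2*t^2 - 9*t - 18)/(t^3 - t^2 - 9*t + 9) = (t + 2)/(t - 1)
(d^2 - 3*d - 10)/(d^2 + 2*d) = (d - 5)/d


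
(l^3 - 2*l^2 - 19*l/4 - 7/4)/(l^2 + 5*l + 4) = (l^2 - 3*l - 7/4)/(l + 4)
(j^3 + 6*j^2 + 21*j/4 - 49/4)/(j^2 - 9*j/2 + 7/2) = (4*j^2 + 28*j + 49)/(2*(2*j - 7))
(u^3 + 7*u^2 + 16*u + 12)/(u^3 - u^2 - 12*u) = (u^2 + 4*u + 4)/(u*(u - 4))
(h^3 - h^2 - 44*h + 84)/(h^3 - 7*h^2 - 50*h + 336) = (h - 2)/(h - 8)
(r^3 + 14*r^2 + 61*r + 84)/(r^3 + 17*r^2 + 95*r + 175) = (r^2 + 7*r + 12)/(r^2 + 10*r + 25)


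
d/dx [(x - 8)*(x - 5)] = 2*x - 13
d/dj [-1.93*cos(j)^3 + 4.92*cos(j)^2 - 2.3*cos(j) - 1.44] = (5.79*cos(j)^2 - 9.84*cos(j) + 2.3)*sin(j)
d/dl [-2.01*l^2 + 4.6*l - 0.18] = 4.6 - 4.02*l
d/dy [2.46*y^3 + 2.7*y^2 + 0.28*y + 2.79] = 7.38*y^2 + 5.4*y + 0.28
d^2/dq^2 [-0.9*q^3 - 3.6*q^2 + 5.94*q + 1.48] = -5.4*q - 7.2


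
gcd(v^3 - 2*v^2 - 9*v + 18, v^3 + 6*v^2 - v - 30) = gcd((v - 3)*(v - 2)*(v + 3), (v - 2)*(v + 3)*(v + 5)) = v^2 + v - 6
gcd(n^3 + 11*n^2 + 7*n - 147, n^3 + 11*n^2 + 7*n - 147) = n^3 + 11*n^2 + 7*n - 147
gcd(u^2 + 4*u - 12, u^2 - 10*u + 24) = 1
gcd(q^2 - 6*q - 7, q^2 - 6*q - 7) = q^2 - 6*q - 7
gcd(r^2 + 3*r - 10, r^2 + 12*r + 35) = r + 5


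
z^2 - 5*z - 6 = (z - 6)*(z + 1)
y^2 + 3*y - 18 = (y - 3)*(y + 6)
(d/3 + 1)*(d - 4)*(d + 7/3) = d^3/3 + 4*d^2/9 - 43*d/9 - 28/3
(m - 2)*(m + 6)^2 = m^3 + 10*m^2 + 12*m - 72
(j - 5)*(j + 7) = j^2 + 2*j - 35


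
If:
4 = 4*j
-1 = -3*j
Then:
No Solution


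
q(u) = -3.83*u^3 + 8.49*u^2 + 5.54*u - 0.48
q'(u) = -11.49*u^2 + 16.98*u + 5.54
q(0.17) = 0.69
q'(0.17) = 8.09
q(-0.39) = -1.12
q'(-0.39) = -2.83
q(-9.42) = 3902.19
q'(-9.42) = -1173.99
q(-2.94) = 153.95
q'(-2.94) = -143.70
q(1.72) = 14.68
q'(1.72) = 0.75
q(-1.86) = 43.23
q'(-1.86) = -65.79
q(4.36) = -132.37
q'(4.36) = -138.85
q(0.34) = 2.23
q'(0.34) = 9.98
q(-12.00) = 7773.84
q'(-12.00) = -1852.78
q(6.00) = -488.88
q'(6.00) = -306.22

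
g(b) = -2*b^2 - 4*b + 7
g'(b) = -4*b - 4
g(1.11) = 0.10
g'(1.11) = -8.44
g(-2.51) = 4.44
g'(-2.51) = 6.04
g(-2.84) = 2.23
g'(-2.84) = 7.36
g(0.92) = 1.63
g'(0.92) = -7.68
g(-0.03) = 7.12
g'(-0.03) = -3.88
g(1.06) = 0.51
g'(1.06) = -8.24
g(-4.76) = -19.28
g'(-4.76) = 15.04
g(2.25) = -12.12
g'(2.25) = -13.00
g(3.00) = -23.00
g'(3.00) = -16.00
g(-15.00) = -383.00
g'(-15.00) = 56.00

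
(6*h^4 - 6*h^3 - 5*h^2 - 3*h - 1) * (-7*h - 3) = -42*h^5 + 24*h^4 + 53*h^3 + 36*h^2 + 16*h + 3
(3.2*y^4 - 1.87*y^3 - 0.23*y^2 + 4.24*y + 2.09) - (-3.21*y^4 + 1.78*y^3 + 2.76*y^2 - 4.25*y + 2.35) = 6.41*y^4 - 3.65*y^3 - 2.99*y^2 + 8.49*y - 0.26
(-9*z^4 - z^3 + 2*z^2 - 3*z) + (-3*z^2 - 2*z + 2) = -9*z^4 - z^3 - z^2 - 5*z + 2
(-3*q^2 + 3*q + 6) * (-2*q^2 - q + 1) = 6*q^4 - 3*q^3 - 18*q^2 - 3*q + 6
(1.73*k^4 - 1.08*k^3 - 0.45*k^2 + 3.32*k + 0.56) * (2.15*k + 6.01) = 3.7195*k^5 + 8.0753*k^4 - 7.4583*k^3 + 4.4335*k^2 + 21.1572*k + 3.3656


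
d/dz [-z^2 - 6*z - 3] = -2*z - 6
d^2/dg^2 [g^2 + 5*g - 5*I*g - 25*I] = 2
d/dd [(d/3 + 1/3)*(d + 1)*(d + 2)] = (d + 1)*(3*d + 5)/3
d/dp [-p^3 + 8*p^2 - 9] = p*(16 - 3*p)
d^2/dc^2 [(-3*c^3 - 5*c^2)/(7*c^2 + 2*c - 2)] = 4*(8*c^3 - 87*c^2 - 18*c - 10)/(343*c^6 + 294*c^5 - 210*c^4 - 160*c^3 + 60*c^2 + 24*c - 8)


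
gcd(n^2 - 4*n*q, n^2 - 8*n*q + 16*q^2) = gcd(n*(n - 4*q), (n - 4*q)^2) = -n + 4*q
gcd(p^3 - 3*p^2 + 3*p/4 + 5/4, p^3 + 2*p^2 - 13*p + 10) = p - 1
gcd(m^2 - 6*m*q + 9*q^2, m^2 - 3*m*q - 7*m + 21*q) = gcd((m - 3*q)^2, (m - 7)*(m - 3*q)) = -m + 3*q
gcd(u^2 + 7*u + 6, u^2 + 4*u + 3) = u + 1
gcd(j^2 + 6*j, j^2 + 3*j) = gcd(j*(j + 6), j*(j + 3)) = j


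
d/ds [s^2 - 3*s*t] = 2*s - 3*t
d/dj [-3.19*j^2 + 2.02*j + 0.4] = 2.02 - 6.38*j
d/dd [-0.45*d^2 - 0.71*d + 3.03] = -0.9*d - 0.71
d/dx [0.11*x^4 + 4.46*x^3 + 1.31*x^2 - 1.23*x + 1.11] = 0.44*x^3 + 13.38*x^2 + 2.62*x - 1.23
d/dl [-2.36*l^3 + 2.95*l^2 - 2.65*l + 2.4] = -7.08*l^2 + 5.9*l - 2.65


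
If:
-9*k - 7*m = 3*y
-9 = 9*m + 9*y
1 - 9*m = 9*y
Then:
No Solution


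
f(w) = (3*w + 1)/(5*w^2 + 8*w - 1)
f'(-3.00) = -0.29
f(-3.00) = -0.40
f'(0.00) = -11.00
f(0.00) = -1.00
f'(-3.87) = -0.11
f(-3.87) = -0.25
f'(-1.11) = -1.33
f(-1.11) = 0.63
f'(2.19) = -0.06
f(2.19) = 0.19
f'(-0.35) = -0.92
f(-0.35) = 0.02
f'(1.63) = -0.10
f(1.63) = 0.23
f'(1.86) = -0.08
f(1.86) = 0.21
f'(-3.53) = -0.15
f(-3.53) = -0.29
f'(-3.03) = -0.28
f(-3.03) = -0.39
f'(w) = (-10*w - 8)*(3*w + 1)/(5*w^2 + 8*w - 1)^2 + 3/(5*w^2 + 8*w - 1)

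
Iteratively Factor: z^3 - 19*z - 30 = (z - 5)*(z^2 + 5*z + 6) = (z - 5)*(z + 2)*(z + 3)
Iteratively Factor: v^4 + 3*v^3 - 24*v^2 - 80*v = (v + 4)*(v^3 - v^2 - 20*v) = v*(v + 4)*(v^2 - v - 20) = v*(v + 4)^2*(v - 5)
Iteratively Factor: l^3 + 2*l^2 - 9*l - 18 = (l + 3)*(l^2 - l - 6) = (l - 3)*(l + 3)*(l + 2)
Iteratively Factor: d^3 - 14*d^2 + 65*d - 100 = (d - 5)*(d^2 - 9*d + 20) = (d - 5)^2*(d - 4)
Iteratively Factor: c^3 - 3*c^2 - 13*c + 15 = (c + 3)*(c^2 - 6*c + 5) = (c - 5)*(c + 3)*(c - 1)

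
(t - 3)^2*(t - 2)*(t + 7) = t^4 - t^3 - 35*t^2 + 129*t - 126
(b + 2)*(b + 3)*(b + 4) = b^3 + 9*b^2 + 26*b + 24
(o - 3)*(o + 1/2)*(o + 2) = o^3 - o^2/2 - 13*o/2 - 3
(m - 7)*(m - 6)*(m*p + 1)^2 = m^4*p^2 - 13*m^3*p^2 + 2*m^3*p + 42*m^2*p^2 - 26*m^2*p + m^2 + 84*m*p - 13*m + 42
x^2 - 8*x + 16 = (x - 4)^2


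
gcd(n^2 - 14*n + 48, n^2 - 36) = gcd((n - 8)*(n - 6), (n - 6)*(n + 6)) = n - 6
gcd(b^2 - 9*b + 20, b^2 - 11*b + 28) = b - 4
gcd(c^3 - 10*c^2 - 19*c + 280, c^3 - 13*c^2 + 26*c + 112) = c^2 - 15*c + 56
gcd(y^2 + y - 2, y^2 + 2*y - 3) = y - 1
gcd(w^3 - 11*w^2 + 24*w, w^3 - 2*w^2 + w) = w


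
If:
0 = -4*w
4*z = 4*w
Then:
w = 0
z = 0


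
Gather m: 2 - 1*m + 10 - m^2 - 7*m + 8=-m^2 - 8*m + 20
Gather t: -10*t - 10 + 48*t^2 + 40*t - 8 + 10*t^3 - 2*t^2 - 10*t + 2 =10*t^3 + 46*t^2 + 20*t - 16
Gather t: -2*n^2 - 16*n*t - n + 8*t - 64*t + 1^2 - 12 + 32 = -2*n^2 - n + t*(-16*n - 56) + 21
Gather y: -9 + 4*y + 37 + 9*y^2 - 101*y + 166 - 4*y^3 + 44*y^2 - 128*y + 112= -4*y^3 + 53*y^2 - 225*y + 306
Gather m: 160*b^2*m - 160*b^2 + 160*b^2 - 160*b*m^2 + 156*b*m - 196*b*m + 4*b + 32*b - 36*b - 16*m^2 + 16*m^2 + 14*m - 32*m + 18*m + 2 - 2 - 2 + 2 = -160*b*m^2 + m*(160*b^2 - 40*b)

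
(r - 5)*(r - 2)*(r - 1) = r^3 - 8*r^2 + 17*r - 10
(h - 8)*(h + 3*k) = h^2 + 3*h*k - 8*h - 24*k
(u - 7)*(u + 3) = u^2 - 4*u - 21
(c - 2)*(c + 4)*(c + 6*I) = c^3 + 2*c^2 + 6*I*c^2 - 8*c + 12*I*c - 48*I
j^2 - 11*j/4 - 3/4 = (j - 3)*(j + 1/4)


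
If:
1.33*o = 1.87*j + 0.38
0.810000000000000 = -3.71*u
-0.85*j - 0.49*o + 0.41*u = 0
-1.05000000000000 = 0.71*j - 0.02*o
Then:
No Solution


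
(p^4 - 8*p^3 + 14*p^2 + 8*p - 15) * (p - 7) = p^5 - 15*p^4 + 70*p^3 - 90*p^2 - 71*p + 105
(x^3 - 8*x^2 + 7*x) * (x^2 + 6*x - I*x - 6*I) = x^5 - 2*x^4 - I*x^4 - 41*x^3 + 2*I*x^3 + 42*x^2 + 41*I*x^2 - 42*I*x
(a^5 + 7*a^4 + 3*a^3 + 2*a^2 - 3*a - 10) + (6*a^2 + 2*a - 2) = a^5 + 7*a^4 + 3*a^3 + 8*a^2 - a - 12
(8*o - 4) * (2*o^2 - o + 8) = 16*o^3 - 16*o^2 + 68*o - 32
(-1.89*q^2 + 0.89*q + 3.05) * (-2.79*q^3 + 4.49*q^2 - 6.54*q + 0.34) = 5.2731*q^5 - 10.9692*q^4 + 7.8472*q^3 + 7.2313*q^2 - 19.6444*q + 1.037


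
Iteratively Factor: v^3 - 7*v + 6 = (v - 2)*(v^2 + 2*v - 3) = (v - 2)*(v - 1)*(v + 3)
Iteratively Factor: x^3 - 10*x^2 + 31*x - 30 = (x - 5)*(x^2 - 5*x + 6) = (x - 5)*(x - 2)*(x - 3)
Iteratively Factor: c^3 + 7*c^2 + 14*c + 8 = (c + 2)*(c^2 + 5*c + 4) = (c + 2)*(c + 4)*(c + 1)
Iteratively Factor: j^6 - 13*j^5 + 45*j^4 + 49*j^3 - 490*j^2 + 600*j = (j)*(j^5 - 13*j^4 + 45*j^3 + 49*j^2 - 490*j + 600) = j*(j - 2)*(j^4 - 11*j^3 + 23*j^2 + 95*j - 300) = j*(j - 4)*(j - 2)*(j^3 - 7*j^2 - 5*j + 75) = j*(j - 4)*(j - 2)*(j + 3)*(j^2 - 10*j + 25) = j*(j - 5)*(j - 4)*(j - 2)*(j + 3)*(j - 5)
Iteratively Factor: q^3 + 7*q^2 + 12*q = (q + 4)*(q^2 + 3*q) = q*(q + 4)*(q + 3)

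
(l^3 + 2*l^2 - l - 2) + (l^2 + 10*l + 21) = l^3 + 3*l^2 + 9*l + 19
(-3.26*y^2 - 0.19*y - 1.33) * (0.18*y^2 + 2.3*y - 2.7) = -0.5868*y^4 - 7.5322*y^3 + 8.1256*y^2 - 2.546*y + 3.591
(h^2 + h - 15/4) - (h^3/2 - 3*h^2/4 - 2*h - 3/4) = -h^3/2 + 7*h^2/4 + 3*h - 3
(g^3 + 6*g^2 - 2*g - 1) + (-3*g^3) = -2*g^3 + 6*g^2 - 2*g - 1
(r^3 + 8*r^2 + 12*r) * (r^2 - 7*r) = r^5 + r^4 - 44*r^3 - 84*r^2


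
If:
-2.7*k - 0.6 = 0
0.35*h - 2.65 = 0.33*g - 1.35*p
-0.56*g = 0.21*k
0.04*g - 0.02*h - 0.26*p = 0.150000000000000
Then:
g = 0.08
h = 13.97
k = -0.22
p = -1.64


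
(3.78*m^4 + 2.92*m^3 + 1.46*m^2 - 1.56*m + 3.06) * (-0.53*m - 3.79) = -2.0034*m^5 - 15.8738*m^4 - 11.8406*m^3 - 4.7066*m^2 + 4.2906*m - 11.5974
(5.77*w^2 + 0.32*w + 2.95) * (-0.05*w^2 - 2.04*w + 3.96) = -0.2885*w^4 - 11.7868*w^3 + 22.0489*w^2 - 4.7508*w + 11.682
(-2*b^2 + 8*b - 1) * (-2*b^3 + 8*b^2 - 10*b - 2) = 4*b^5 - 32*b^4 + 86*b^3 - 84*b^2 - 6*b + 2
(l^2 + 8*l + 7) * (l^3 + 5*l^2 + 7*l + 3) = l^5 + 13*l^4 + 54*l^3 + 94*l^2 + 73*l + 21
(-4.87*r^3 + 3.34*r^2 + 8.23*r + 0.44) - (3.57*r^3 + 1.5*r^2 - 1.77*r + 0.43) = -8.44*r^3 + 1.84*r^2 + 10.0*r + 0.01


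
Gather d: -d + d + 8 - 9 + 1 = 0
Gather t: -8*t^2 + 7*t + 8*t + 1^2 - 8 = -8*t^2 + 15*t - 7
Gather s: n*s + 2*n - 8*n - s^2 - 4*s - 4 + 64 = -6*n - s^2 + s*(n - 4) + 60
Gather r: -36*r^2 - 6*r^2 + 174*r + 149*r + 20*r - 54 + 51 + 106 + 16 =-42*r^2 + 343*r + 119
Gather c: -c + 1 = 1 - c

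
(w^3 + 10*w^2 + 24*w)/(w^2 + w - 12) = w*(w + 6)/(w - 3)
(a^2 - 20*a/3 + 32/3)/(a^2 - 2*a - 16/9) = 3*(a - 4)/(3*a + 2)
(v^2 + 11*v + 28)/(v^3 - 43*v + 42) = (v + 4)/(v^2 - 7*v + 6)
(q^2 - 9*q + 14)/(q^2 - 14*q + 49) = (q - 2)/(q - 7)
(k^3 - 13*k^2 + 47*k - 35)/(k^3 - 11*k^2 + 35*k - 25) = (k - 7)/(k - 5)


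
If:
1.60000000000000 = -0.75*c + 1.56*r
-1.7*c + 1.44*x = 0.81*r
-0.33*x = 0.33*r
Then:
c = -0.83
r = 0.63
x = -0.63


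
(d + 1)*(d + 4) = d^2 + 5*d + 4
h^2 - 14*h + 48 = (h - 8)*(h - 6)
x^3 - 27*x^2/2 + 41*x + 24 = (x - 8)*(x - 6)*(x + 1/2)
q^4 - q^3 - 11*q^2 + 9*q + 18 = (q - 3)*(q - 2)*(q + 1)*(q + 3)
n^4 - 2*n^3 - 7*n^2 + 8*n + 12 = (n - 3)*(n - 2)*(n + 1)*(n + 2)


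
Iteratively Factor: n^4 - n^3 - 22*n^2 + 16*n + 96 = (n - 4)*(n^3 + 3*n^2 - 10*n - 24) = (n - 4)*(n - 3)*(n^2 + 6*n + 8) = (n - 4)*(n - 3)*(n + 2)*(n + 4)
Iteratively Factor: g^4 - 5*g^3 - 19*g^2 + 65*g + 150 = (g - 5)*(g^3 - 19*g - 30) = (g - 5)^2*(g^2 + 5*g + 6) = (g - 5)^2*(g + 2)*(g + 3)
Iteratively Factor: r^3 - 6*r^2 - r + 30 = (r - 5)*(r^2 - r - 6) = (r - 5)*(r + 2)*(r - 3)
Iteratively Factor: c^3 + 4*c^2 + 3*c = (c + 3)*(c^2 + c) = c*(c + 3)*(c + 1)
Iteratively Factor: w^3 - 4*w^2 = (w)*(w^2 - 4*w) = w*(w - 4)*(w)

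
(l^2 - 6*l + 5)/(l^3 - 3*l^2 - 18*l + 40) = (l - 1)/(l^2 + 2*l - 8)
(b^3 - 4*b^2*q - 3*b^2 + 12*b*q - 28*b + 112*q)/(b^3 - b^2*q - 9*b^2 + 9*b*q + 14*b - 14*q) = (-b^2 + 4*b*q - 4*b + 16*q)/(-b^2 + b*q + 2*b - 2*q)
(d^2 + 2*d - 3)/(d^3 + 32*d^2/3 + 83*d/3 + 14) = 3*(d - 1)/(3*d^2 + 23*d + 14)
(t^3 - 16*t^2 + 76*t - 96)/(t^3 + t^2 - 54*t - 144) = (t^2 - 8*t + 12)/(t^2 + 9*t + 18)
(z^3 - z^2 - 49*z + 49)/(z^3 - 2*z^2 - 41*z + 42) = (z + 7)/(z + 6)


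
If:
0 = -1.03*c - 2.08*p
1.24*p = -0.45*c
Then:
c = 0.00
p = 0.00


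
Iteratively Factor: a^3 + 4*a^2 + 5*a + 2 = (a + 1)*(a^2 + 3*a + 2) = (a + 1)^2*(a + 2)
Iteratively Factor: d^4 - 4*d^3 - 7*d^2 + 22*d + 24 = (d + 1)*(d^3 - 5*d^2 - 2*d + 24) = (d + 1)*(d + 2)*(d^2 - 7*d + 12) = (d - 3)*(d + 1)*(d + 2)*(d - 4)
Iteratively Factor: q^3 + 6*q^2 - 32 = (q + 4)*(q^2 + 2*q - 8) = (q + 4)^2*(q - 2)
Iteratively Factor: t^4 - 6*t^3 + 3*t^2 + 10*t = (t - 2)*(t^3 - 4*t^2 - 5*t) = t*(t - 2)*(t^2 - 4*t - 5) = t*(t - 5)*(t - 2)*(t + 1)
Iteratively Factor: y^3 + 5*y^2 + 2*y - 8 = (y + 2)*(y^2 + 3*y - 4) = (y + 2)*(y + 4)*(y - 1)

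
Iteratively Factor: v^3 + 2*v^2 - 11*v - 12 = (v + 1)*(v^2 + v - 12) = (v + 1)*(v + 4)*(v - 3)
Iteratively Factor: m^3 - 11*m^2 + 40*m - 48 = (m - 4)*(m^2 - 7*m + 12) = (m - 4)^2*(m - 3)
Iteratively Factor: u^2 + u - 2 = (u + 2)*(u - 1)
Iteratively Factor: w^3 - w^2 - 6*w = (w)*(w^2 - w - 6) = w*(w - 3)*(w + 2)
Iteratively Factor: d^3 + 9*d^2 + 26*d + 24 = (d + 2)*(d^2 + 7*d + 12) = (d + 2)*(d + 4)*(d + 3)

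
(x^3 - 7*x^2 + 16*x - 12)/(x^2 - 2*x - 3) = (x^2 - 4*x + 4)/(x + 1)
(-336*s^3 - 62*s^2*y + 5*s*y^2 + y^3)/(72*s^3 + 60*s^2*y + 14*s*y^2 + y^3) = (-56*s^2 - s*y + y^2)/(12*s^2 + 8*s*y + y^2)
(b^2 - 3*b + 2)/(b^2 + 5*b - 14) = (b - 1)/(b + 7)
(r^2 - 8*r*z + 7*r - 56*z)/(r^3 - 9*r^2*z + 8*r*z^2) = (-r - 7)/(r*(-r + z))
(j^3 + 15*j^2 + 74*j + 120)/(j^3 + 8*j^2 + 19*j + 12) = (j^2 + 11*j + 30)/(j^2 + 4*j + 3)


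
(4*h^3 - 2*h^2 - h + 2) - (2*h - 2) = 4*h^3 - 2*h^2 - 3*h + 4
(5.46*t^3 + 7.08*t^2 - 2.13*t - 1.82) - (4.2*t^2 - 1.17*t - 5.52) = 5.46*t^3 + 2.88*t^2 - 0.96*t + 3.7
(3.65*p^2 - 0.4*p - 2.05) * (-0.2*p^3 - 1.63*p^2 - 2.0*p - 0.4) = -0.73*p^5 - 5.8695*p^4 - 6.238*p^3 + 2.6815*p^2 + 4.26*p + 0.82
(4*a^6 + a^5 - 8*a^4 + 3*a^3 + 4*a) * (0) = 0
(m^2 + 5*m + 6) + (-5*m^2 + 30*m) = -4*m^2 + 35*m + 6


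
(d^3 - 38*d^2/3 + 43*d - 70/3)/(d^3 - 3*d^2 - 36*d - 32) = (-3*d^3 + 38*d^2 - 129*d + 70)/(3*(-d^3 + 3*d^2 + 36*d + 32))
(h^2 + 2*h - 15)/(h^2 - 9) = (h + 5)/(h + 3)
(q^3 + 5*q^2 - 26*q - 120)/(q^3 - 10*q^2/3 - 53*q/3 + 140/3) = 3*(q + 6)/(3*q - 7)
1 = 1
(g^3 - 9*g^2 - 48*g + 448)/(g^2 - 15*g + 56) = (g^2 - g - 56)/(g - 7)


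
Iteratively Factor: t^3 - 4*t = (t - 2)*(t^2 + 2*t) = t*(t - 2)*(t + 2)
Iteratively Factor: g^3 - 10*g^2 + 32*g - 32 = (g - 4)*(g^2 - 6*g + 8) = (g - 4)*(g - 2)*(g - 4)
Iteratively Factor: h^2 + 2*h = (h)*(h + 2)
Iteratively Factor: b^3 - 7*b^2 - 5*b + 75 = (b - 5)*(b^2 - 2*b - 15) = (b - 5)*(b + 3)*(b - 5)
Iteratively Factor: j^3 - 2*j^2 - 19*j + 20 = (j - 5)*(j^2 + 3*j - 4) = (j - 5)*(j + 4)*(j - 1)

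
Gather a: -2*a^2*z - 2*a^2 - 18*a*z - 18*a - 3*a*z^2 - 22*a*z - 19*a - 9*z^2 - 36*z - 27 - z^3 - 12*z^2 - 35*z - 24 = a^2*(-2*z - 2) + a*(-3*z^2 - 40*z - 37) - z^3 - 21*z^2 - 71*z - 51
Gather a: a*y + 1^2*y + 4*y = a*y + 5*y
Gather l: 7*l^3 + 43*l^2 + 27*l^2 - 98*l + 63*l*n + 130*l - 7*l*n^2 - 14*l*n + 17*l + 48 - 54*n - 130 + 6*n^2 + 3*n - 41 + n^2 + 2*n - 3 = 7*l^3 + 70*l^2 + l*(-7*n^2 + 49*n + 49) + 7*n^2 - 49*n - 126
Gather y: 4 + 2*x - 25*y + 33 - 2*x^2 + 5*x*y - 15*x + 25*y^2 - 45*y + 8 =-2*x^2 - 13*x + 25*y^2 + y*(5*x - 70) + 45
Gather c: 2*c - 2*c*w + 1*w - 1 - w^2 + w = c*(2 - 2*w) - w^2 + 2*w - 1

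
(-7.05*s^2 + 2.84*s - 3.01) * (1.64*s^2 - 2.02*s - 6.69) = -11.562*s^4 + 18.8986*s^3 + 36.4913*s^2 - 12.9194*s + 20.1369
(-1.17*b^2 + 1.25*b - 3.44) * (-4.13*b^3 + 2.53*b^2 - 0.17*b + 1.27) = 4.8321*b^5 - 8.1226*b^4 + 17.5686*b^3 - 10.4016*b^2 + 2.1723*b - 4.3688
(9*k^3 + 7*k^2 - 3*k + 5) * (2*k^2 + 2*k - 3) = 18*k^5 + 32*k^4 - 19*k^3 - 17*k^2 + 19*k - 15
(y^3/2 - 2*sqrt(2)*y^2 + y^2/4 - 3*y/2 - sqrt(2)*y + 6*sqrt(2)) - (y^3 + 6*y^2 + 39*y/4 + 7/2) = -y^3/2 - 23*y^2/4 - 2*sqrt(2)*y^2 - 45*y/4 - sqrt(2)*y - 7/2 + 6*sqrt(2)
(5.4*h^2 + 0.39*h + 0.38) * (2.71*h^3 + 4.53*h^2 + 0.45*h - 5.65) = 14.634*h^5 + 25.5189*h^4 + 5.2265*h^3 - 28.6131*h^2 - 2.0325*h - 2.147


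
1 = 1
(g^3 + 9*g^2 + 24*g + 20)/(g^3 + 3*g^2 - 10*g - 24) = (g^2 + 7*g + 10)/(g^2 + g - 12)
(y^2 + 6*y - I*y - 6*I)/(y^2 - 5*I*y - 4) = (y + 6)/(y - 4*I)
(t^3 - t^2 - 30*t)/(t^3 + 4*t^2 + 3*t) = (t^2 - t - 30)/(t^2 + 4*t + 3)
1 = 1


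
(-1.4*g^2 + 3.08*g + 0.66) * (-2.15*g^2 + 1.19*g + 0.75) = 3.01*g^4 - 8.288*g^3 + 1.1962*g^2 + 3.0954*g + 0.495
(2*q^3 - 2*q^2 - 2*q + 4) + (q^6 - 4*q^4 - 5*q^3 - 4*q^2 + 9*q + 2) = q^6 - 4*q^4 - 3*q^3 - 6*q^2 + 7*q + 6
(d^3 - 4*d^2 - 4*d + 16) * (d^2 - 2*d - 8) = d^5 - 6*d^4 - 4*d^3 + 56*d^2 - 128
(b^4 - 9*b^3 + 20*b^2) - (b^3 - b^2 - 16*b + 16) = b^4 - 10*b^3 + 21*b^2 + 16*b - 16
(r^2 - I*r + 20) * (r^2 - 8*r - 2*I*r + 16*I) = r^4 - 8*r^3 - 3*I*r^3 + 18*r^2 + 24*I*r^2 - 144*r - 40*I*r + 320*I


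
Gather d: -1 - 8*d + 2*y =-8*d + 2*y - 1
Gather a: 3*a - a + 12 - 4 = 2*a + 8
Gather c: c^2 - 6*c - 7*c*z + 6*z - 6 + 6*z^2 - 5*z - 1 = c^2 + c*(-7*z - 6) + 6*z^2 + z - 7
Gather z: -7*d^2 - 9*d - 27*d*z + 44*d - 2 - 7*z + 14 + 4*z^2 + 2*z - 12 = -7*d^2 + 35*d + 4*z^2 + z*(-27*d - 5)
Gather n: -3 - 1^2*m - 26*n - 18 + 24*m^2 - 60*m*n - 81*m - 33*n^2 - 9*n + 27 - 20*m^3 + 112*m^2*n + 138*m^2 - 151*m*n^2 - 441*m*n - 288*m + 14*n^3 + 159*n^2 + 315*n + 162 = -20*m^3 + 162*m^2 - 370*m + 14*n^3 + n^2*(126 - 151*m) + n*(112*m^2 - 501*m + 280) + 168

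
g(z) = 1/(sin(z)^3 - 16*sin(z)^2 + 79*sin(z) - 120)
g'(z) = (-3*sin(z)^2*cos(z) + 32*sin(z)*cos(z) - 79*cos(z))/(sin(z)^3 - 16*sin(z)^2 + 79*sin(z) - 120)^2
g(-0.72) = -0.01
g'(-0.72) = -0.00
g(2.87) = -0.01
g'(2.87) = 0.01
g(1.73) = -0.02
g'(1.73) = 0.00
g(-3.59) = -0.01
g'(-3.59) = 0.01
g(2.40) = -0.01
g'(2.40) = 0.01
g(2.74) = -0.01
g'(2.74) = 0.01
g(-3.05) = -0.01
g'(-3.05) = 0.01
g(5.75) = -0.01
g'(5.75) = -0.00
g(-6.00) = -0.01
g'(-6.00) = -0.00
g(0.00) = -0.00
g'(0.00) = -0.00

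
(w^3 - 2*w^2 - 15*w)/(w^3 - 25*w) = (w + 3)/(w + 5)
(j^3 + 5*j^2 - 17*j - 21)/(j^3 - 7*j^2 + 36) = (j^2 + 8*j + 7)/(j^2 - 4*j - 12)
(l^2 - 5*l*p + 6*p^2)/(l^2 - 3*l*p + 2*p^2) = (-l + 3*p)/(-l + p)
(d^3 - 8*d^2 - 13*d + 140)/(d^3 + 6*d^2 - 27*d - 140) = (d - 7)/(d + 7)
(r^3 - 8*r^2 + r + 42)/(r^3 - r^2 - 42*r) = (r^2 - r - 6)/(r*(r + 6))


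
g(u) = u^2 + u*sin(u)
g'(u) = u*cos(u) + 2*u + sin(u)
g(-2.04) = 5.98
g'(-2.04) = -4.05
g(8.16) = 74.37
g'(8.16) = 14.82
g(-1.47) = 3.62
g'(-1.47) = -4.08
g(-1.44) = 3.50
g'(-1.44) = -4.06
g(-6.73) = 48.20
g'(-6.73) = -19.96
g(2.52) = 7.82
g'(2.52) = 3.57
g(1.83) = 5.12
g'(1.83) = 4.16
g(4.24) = 14.20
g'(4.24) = 5.66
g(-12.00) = 137.56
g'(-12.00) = -33.59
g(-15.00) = 234.75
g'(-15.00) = -19.25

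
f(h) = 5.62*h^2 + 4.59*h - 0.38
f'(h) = 11.24*h + 4.59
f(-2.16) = 15.93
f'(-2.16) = -19.69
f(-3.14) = 40.62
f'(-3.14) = -30.70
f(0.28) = 1.35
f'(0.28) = 7.74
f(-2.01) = 13.10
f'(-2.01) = -18.00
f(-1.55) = 6.01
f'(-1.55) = -12.83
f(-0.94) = 0.27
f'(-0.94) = -5.98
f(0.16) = 0.50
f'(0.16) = 6.39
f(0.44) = 2.73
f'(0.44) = 9.54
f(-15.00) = 1195.27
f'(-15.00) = -164.01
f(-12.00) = 753.82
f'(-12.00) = -130.29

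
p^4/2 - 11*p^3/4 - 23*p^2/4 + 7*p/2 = p*(p/2 + 1)*(p - 7)*(p - 1/2)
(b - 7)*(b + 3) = b^2 - 4*b - 21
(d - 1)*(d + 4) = d^2 + 3*d - 4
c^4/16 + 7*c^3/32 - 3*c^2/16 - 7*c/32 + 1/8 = (c/4 + 1/4)*(c/4 + 1)*(c - 1)*(c - 1/2)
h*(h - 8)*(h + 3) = h^3 - 5*h^2 - 24*h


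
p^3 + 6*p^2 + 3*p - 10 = (p - 1)*(p + 2)*(p + 5)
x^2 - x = x*(x - 1)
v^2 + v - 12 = (v - 3)*(v + 4)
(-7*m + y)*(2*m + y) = -14*m^2 - 5*m*y + y^2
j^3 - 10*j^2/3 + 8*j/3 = j*(j - 2)*(j - 4/3)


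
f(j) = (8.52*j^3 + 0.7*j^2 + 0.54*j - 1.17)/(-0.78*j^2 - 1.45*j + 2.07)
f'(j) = (1.56*j + 1.45)*(8.52*j^3 + 0.7*j^2 + 0.54*j - 1.17)/(-0.78*j^2 - 1.45*j + 2.07)^2 + (25.56*j^2 + 1.4*j + 0.54)/(-0.78*j^2 - 1.45*j + 2.07)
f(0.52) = 0.45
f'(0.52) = 8.32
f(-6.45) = 107.56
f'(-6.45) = -6.11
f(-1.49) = -11.45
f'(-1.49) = 26.10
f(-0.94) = -2.97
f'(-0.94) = 7.97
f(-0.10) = -0.56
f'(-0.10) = -0.03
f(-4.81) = 103.95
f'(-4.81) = 4.90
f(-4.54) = 105.94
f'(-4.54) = 10.19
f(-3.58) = 140.75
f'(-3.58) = 94.61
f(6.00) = -53.81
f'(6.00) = -10.01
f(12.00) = -116.17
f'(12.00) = -10.61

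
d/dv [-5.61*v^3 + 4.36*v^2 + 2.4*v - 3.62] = -16.83*v^2 + 8.72*v + 2.4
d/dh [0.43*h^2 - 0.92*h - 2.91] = 0.86*h - 0.92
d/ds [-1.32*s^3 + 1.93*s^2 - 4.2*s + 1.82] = -3.96*s^2 + 3.86*s - 4.2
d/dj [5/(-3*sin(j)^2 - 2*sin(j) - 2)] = 10*(3*sin(j) + 1)*cos(j)/(3*sin(j)^2 + 2*sin(j) + 2)^2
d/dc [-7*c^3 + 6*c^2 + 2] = 3*c*(4 - 7*c)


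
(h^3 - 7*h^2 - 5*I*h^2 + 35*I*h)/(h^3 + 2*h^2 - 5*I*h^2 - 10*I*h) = (h - 7)/(h + 2)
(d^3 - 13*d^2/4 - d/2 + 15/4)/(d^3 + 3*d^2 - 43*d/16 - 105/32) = 8*(d^2 - 2*d - 3)/(8*d^2 + 34*d + 21)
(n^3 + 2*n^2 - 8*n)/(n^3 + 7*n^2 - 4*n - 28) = n*(n + 4)/(n^2 + 9*n + 14)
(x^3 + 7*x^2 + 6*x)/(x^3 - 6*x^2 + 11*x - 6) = x*(x^2 + 7*x + 6)/(x^3 - 6*x^2 + 11*x - 6)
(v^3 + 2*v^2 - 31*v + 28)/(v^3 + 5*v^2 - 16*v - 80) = (v^2 + 6*v - 7)/(v^2 + 9*v + 20)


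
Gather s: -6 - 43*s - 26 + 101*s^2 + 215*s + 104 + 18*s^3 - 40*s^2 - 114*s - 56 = 18*s^3 + 61*s^2 + 58*s + 16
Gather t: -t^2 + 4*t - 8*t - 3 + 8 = -t^2 - 4*t + 5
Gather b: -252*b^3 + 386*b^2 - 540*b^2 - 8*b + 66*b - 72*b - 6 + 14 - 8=-252*b^3 - 154*b^2 - 14*b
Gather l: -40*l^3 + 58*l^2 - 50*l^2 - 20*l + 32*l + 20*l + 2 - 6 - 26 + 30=-40*l^3 + 8*l^2 + 32*l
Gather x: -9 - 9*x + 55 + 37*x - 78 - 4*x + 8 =24*x - 24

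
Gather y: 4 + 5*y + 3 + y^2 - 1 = y^2 + 5*y + 6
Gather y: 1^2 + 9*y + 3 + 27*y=36*y + 4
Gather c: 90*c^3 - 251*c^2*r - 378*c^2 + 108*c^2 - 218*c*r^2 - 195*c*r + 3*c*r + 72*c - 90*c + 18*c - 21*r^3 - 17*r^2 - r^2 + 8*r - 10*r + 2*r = 90*c^3 + c^2*(-251*r - 270) + c*(-218*r^2 - 192*r) - 21*r^3 - 18*r^2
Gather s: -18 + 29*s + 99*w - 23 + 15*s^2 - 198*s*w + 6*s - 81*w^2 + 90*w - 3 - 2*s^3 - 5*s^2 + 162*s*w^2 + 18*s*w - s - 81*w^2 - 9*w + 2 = -2*s^3 + 10*s^2 + s*(162*w^2 - 180*w + 34) - 162*w^2 + 180*w - 42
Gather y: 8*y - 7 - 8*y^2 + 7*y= -8*y^2 + 15*y - 7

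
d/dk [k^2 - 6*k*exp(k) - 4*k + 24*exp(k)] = -6*k*exp(k) + 2*k + 18*exp(k) - 4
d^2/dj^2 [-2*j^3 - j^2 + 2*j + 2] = -12*j - 2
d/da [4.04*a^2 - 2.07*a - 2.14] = 8.08*a - 2.07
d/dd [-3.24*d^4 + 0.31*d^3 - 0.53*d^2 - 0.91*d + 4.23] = -12.96*d^3 + 0.93*d^2 - 1.06*d - 0.91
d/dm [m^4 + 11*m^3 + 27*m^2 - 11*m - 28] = 4*m^3 + 33*m^2 + 54*m - 11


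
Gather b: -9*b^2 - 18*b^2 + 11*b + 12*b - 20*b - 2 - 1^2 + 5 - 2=-27*b^2 + 3*b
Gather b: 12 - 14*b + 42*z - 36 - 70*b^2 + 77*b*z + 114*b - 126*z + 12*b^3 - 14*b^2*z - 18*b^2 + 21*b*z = 12*b^3 + b^2*(-14*z - 88) + b*(98*z + 100) - 84*z - 24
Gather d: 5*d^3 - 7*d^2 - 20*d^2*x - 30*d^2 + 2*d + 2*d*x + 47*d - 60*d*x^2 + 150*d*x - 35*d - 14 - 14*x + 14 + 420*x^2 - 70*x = 5*d^3 + d^2*(-20*x - 37) + d*(-60*x^2 + 152*x + 14) + 420*x^2 - 84*x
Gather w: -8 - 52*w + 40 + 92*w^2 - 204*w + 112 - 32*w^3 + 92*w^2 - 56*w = -32*w^3 + 184*w^2 - 312*w + 144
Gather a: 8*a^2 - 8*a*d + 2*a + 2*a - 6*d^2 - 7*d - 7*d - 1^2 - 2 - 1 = 8*a^2 + a*(4 - 8*d) - 6*d^2 - 14*d - 4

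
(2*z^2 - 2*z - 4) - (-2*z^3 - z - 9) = 2*z^3 + 2*z^2 - z + 5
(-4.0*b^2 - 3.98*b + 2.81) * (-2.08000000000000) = 8.32*b^2 + 8.2784*b - 5.8448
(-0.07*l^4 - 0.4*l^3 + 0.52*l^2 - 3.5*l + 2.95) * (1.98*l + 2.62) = -0.1386*l^5 - 0.9754*l^4 - 0.0184*l^3 - 5.5676*l^2 - 3.329*l + 7.729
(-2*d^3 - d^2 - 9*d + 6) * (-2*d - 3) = 4*d^4 + 8*d^3 + 21*d^2 + 15*d - 18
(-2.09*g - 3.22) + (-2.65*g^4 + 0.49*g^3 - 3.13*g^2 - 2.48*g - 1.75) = -2.65*g^4 + 0.49*g^3 - 3.13*g^2 - 4.57*g - 4.97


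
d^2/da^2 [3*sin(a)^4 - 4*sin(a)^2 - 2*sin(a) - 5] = -48*sin(a)^4 + 52*sin(a)^2 + 2*sin(a) - 8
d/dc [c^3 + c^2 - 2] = c*(3*c + 2)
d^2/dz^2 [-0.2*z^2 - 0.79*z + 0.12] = -0.400000000000000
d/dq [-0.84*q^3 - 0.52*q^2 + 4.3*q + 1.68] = -2.52*q^2 - 1.04*q + 4.3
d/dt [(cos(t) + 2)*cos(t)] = -2*(cos(t) + 1)*sin(t)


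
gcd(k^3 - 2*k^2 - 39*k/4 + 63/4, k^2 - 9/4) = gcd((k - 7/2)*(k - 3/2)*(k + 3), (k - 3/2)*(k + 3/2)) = k - 3/2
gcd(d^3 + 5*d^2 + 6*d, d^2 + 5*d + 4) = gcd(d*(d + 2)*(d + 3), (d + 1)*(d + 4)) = 1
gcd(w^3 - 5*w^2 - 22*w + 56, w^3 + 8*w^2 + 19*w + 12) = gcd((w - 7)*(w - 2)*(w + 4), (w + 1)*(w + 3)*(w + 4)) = w + 4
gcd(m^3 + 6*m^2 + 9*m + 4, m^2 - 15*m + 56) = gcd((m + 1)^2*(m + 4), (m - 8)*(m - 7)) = 1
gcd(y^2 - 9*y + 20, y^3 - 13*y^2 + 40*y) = y - 5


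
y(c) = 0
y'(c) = 0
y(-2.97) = 0.00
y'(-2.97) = 0.00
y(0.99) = 0.00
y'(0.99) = 0.00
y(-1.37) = 0.00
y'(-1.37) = 0.00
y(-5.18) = 0.00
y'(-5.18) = 0.00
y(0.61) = 0.00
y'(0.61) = 0.00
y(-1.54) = 0.00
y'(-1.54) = 0.00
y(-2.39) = 0.00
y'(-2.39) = 0.00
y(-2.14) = 0.00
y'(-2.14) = 0.00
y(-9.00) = 0.00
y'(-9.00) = 0.00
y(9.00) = 0.00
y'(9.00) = 0.00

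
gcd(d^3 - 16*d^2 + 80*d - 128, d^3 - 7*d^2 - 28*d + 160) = d^2 - 12*d + 32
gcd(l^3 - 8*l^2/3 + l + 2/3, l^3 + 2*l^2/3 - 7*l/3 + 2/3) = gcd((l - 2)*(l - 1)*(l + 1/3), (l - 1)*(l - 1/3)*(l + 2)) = l - 1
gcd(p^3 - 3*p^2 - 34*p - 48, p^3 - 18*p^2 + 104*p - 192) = p - 8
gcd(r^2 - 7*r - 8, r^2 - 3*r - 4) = r + 1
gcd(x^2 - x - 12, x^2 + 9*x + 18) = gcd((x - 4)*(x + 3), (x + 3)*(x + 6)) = x + 3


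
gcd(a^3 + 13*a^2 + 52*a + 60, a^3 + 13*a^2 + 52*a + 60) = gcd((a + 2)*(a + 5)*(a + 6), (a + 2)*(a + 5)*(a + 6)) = a^3 + 13*a^2 + 52*a + 60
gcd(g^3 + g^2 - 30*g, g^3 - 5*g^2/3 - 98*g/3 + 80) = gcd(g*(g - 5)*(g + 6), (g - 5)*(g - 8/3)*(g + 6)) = g^2 + g - 30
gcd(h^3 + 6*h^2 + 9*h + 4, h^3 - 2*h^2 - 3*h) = h + 1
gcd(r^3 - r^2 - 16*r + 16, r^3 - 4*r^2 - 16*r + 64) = r^2 - 16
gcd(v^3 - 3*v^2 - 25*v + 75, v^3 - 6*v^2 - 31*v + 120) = v^2 + 2*v - 15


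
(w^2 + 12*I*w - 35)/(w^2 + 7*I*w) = (w + 5*I)/w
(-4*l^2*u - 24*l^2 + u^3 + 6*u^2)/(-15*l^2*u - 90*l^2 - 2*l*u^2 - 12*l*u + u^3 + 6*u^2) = (-4*l^2 + u^2)/(-15*l^2 - 2*l*u + u^2)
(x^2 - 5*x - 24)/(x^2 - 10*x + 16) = (x + 3)/(x - 2)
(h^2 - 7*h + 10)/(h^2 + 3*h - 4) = (h^2 - 7*h + 10)/(h^2 + 3*h - 4)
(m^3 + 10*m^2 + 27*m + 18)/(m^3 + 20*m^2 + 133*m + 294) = (m^2 + 4*m + 3)/(m^2 + 14*m + 49)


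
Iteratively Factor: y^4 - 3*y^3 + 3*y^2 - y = (y - 1)*(y^3 - 2*y^2 + y) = (y - 1)^2*(y^2 - y) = (y - 1)^3*(y)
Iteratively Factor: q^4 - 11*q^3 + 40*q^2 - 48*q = (q - 4)*(q^3 - 7*q^2 + 12*q) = (q - 4)^2*(q^2 - 3*q) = (q - 4)^2*(q - 3)*(q)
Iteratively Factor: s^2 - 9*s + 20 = (s - 5)*(s - 4)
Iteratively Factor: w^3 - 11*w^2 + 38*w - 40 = (w - 5)*(w^2 - 6*w + 8) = (w - 5)*(w - 4)*(w - 2)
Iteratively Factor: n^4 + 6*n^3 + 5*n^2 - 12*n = (n + 3)*(n^3 + 3*n^2 - 4*n) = (n + 3)*(n + 4)*(n^2 - n) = n*(n + 3)*(n + 4)*(n - 1)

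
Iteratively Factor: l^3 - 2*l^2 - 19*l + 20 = (l + 4)*(l^2 - 6*l + 5) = (l - 5)*(l + 4)*(l - 1)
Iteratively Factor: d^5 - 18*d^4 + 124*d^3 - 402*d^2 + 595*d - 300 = (d - 3)*(d^4 - 15*d^3 + 79*d^2 - 165*d + 100) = (d - 5)*(d - 3)*(d^3 - 10*d^2 + 29*d - 20) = (d - 5)*(d - 3)*(d - 1)*(d^2 - 9*d + 20) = (d - 5)^2*(d - 3)*(d - 1)*(d - 4)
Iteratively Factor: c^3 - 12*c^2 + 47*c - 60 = (c - 4)*(c^2 - 8*c + 15) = (c - 4)*(c - 3)*(c - 5)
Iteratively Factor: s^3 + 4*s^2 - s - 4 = (s + 1)*(s^2 + 3*s - 4) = (s - 1)*(s + 1)*(s + 4)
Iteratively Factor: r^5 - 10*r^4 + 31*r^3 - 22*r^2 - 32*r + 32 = (r - 1)*(r^4 - 9*r^3 + 22*r^2 - 32) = (r - 1)*(r + 1)*(r^3 - 10*r^2 + 32*r - 32) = (r - 4)*(r - 1)*(r + 1)*(r^2 - 6*r + 8) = (r - 4)^2*(r - 1)*(r + 1)*(r - 2)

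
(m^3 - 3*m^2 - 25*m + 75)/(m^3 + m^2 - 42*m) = (m^3 - 3*m^2 - 25*m + 75)/(m*(m^2 + m - 42))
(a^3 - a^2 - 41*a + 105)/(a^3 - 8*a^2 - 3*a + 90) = (a^2 + 4*a - 21)/(a^2 - 3*a - 18)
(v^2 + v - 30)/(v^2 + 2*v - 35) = (v + 6)/(v + 7)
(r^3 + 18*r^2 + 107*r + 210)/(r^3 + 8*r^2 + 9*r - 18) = (r^2 + 12*r + 35)/(r^2 + 2*r - 3)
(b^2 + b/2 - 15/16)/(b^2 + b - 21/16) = (4*b + 5)/(4*b + 7)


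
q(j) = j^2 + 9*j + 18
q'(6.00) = 21.00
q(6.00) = 108.00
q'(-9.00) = -9.00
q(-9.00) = 18.00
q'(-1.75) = 5.50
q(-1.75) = 5.31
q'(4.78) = 18.56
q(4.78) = 83.87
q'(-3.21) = 2.58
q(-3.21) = -0.59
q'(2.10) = 13.20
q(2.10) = 41.31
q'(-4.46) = 0.08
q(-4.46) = -2.25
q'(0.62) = 10.24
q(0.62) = 23.96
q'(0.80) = 10.60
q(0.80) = 25.84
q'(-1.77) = 5.46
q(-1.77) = 5.20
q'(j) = 2*j + 9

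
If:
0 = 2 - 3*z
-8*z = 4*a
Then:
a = -4/3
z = 2/3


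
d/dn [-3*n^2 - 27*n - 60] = -6*n - 27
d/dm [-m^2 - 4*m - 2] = -2*m - 4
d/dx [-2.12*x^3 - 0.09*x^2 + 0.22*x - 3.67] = -6.36*x^2 - 0.18*x + 0.22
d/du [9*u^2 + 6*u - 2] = 18*u + 6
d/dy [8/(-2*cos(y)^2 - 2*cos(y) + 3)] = -(16*sin(y) + 16*sin(2*y))/(2*cos(y) + cos(2*y) - 2)^2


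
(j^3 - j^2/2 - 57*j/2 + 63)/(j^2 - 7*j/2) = j + 3 - 18/j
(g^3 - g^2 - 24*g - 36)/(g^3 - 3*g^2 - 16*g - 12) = (g + 3)/(g + 1)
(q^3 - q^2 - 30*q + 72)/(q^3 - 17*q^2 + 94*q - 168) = (q^2 + 3*q - 18)/(q^2 - 13*q + 42)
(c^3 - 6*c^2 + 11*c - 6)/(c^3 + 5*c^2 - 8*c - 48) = (c^2 - 3*c + 2)/(c^2 + 8*c + 16)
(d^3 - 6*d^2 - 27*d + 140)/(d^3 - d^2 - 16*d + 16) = (d^2 - 2*d - 35)/(d^2 + 3*d - 4)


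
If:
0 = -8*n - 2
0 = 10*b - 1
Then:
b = 1/10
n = -1/4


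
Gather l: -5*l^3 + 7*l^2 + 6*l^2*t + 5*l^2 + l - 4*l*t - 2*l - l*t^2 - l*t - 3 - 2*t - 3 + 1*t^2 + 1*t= -5*l^3 + l^2*(6*t + 12) + l*(-t^2 - 5*t - 1) + t^2 - t - 6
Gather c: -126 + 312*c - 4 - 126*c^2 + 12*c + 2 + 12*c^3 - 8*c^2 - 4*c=12*c^3 - 134*c^2 + 320*c - 128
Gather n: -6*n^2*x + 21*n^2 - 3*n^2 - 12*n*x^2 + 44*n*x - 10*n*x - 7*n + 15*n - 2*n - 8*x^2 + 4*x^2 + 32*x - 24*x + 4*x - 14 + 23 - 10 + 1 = n^2*(18 - 6*x) + n*(-12*x^2 + 34*x + 6) - 4*x^2 + 12*x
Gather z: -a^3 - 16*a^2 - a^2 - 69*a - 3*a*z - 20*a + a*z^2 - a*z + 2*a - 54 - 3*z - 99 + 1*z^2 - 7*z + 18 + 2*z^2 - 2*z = -a^3 - 17*a^2 - 87*a + z^2*(a + 3) + z*(-4*a - 12) - 135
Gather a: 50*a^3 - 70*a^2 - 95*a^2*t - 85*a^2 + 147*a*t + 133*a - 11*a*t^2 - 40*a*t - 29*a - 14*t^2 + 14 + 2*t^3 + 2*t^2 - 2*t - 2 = 50*a^3 + a^2*(-95*t - 155) + a*(-11*t^2 + 107*t + 104) + 2*t^3 - 12*t^2 - 2*t + 12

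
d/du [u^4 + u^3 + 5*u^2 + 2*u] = 4*u^3 + 3*u^2 + 10*u + 2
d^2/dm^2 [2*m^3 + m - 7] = 12*m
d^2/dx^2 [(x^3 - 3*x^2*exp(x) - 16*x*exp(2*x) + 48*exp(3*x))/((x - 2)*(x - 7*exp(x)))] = 4*(x^6*exp(x) - 9*x^5*exp(2*x) - 4*x^5*exp(x) + 192*x^4*exp(3*x) + 24*x^4*exp(2*x) - 1120*x^3*exp(4*x) - 912*x^3*exp(3*x) + 78*x^3*exp(2*x) + 12*x^3*exp(x) + 2*x^3 + 2352*x^2*exp(5*x) + 5488*x^2*exp(4*x) + 936*x^2*exp(3*x) - 252*x^2*exp(2*x) - 42*x^2*exp(x) - 11760*x*exp(5*x) - 6552*x*exp(4*x) + 576*x*exp(3*x) + 294*x*exp(2*x) + 15288*exp(5*x) - 1344*exp(4*x) - 422*exp(3*x))/(x^6 - 21*x^5*exp(x) - 6*x^5 + 147*x^4*exp(2*x) + 126*x^4*exp(x) + 12*x^4 - 343*x^3*exp(3*x) - 882*x^3*exp(2*x) - 252*x^3*exp(x) - 8*x^3 + 2058*x^2*exp(3*x) + 1764*x^2*exp(2*x) + 168*x^2*exp(x) - 4116*x*exp(3*x) - 1176*x*exp(2*x) + 2744*exp(3*x))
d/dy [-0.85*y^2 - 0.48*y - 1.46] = -1.7*y - 0.48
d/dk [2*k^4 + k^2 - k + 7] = 8*k^3 + 2*k - 1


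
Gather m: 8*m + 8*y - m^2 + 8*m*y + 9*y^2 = -m^2 + m*(8*y + 8) + 9*y^2 + 8*y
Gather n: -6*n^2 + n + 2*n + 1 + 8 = -6*n^2 + 3*n + 9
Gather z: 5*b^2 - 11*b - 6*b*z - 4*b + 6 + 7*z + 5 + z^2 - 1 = 5*b^2 - 15*b + z^2 + z*(7 - 6*b) + 10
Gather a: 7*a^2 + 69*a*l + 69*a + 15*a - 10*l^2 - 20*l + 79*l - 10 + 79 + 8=7*a^2 + a*(69*l + 84) - 10*l^2 + 59*l + 77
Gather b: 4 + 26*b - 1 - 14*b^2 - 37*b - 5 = -14*b^2 - 11*b - 2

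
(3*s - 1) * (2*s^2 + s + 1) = 6*s^3 + s^2 + 2*s - 1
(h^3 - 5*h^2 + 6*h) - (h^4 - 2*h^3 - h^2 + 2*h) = -h^4 + 3*h^3 - 4*h^2 + 4*h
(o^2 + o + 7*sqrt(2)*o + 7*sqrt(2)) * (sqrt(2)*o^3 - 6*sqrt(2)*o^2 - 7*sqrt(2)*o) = sqrt(2)*o^5 - 5*sqrt(2)*o^4 + 14*o^4 - 70*o^3 - 13*sqrt(2)*o^3 - 182*o^2 - 7*sqrt(2)*o^2 - 98*o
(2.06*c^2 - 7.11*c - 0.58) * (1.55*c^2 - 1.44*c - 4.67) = 3.193*c^4 - 13.9869*c^3 - 0.280799999999999*c^2 + 34.0389*c + 2.7086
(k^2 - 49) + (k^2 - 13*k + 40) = 2*k^2 - 13*k - 9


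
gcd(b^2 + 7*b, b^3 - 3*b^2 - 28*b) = b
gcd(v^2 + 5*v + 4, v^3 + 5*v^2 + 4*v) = v^2 + 5*v + 4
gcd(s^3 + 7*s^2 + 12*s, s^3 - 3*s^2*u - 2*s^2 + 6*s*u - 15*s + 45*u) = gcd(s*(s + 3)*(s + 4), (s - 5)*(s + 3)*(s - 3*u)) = s + 3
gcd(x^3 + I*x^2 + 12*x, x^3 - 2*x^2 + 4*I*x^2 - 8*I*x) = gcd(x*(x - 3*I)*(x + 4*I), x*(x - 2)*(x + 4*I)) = x^2 + 4*I*x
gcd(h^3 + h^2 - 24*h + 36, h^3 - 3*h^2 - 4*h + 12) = h^2 - 5*h + 6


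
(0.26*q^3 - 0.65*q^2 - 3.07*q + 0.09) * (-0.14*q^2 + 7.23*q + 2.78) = -0.0364*q^5 + 1.9708*q^4 - 3.5469*q^3 - 24.0157*q^2 - 7.8839*q + 0.2502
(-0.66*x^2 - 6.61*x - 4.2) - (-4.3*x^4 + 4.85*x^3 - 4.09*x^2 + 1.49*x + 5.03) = 4.3*x^4 - 4.85*x^3 + 3.43*x^2 - 8.1*x - 9.23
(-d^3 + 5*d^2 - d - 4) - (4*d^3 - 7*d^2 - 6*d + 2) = -5*d^3 + 12*d^2 + 5*d - 6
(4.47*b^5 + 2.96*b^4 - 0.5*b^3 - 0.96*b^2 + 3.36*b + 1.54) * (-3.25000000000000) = -14.5275*b^5 - 9.62*b^4 + 1.625*b^3 + 3.12*b^2 - 10.92*b - 5.005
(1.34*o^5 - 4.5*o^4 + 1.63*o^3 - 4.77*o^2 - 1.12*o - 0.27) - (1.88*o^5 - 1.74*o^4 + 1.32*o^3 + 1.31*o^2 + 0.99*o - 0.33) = -0.54*o^5 - 2.76*o^4 + 0.31*o^3 - 6.08*o^2 - 2.11*o + 0.06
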